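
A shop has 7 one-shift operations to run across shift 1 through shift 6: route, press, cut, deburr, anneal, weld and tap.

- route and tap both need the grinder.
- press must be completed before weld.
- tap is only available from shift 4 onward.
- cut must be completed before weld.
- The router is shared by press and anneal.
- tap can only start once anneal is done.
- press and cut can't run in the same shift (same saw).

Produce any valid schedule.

press -> shift 1, weld -> shift 3, cut -> shift 2, route -> shift 1, tap -> shift 4, deburr -> shift 1, anneal -> shift 2

Checking: press(shift 1) before weld(shift 3); anneal(shift 2) before tap(shift 4); cut(shift 2) before weld(shift 3); press(shift 1) != cut(shift 2); route(shift 1) != tap(shift 4); press(shift 1) != anneal(shift 2); tap=shift 4 in [shift 4,shift 6].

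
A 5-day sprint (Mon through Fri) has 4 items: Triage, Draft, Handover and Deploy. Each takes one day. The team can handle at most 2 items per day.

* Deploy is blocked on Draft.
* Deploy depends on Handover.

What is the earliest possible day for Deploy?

Precedence pushes Deploy to at least Tue.
Deploy at Tue is achievable: Triage in Tue, Deploy in Tue, Draft in Mon, Handover in Mon.

Tue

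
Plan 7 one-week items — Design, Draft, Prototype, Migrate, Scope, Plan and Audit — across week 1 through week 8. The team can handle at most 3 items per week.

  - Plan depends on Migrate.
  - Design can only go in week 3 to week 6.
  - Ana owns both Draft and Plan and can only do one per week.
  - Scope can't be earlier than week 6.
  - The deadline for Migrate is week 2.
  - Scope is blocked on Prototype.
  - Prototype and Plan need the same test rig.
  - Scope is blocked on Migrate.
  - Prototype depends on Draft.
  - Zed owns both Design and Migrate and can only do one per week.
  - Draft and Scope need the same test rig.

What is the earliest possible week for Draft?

Downstream work caps Draft at week 6.
Draft at week 1 is achievable: Scope -> week 6; Design -> week 3; Draft -> week 1; Plan -> week 3; Migrate -> week 1; Audit -> week 1; Prototype -> week 2.

week 1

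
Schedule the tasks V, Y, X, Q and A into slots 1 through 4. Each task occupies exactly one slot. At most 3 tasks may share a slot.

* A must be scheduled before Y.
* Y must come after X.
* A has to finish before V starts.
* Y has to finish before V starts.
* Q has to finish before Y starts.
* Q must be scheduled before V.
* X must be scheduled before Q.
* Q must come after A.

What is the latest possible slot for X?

Downstream work caps X at 1.
X at 1 is achievable: X in 1; Y in 3; Q in 2; A in 1; V in 4.

1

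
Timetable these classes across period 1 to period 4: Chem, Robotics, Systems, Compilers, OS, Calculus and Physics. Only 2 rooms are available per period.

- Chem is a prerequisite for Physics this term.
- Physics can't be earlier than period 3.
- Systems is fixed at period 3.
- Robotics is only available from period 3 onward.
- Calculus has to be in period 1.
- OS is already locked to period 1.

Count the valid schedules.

Splitting on Chem: it can be period 2 (6), period 3 (1). Listing each branch's schedules as (Robotics, Systems, Compilers, OS, Calculus, Physics) by period number:
Chem=period 2: (3,3,2,1,1,4) (3,3,4,1,1,4) (4,3,2,1,1,3) (4,3,2,1,1,4) (4,3,3,1,1,4) (4,3,4,1,1,3) — 6.
Chem=period 3: (4,3,2,1,1,4) — 1.
Summing: 6 + 1 = 7.

7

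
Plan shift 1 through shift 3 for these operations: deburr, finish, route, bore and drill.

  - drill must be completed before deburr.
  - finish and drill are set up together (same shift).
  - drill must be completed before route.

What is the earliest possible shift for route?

shift 2

Precedence pushes route to at least shift 2.
route at shift 2 is achievable: bore -> shift 1; finish -> shift 1; drill -> shift 1; route -> shift 2; deburr -> shift 2.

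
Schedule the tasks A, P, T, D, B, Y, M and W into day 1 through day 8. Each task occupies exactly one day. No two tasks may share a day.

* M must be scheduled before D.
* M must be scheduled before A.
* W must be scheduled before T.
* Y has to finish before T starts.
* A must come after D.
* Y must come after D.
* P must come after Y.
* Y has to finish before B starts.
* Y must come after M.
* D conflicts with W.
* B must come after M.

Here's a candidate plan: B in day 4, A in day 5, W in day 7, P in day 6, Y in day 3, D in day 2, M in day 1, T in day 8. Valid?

Yes, all constraints hold

W must be scheduled before T — holds.
D conflicts with W — holds.
M must be scheduled before A — holds.
B must come after M — holds.
P must come after Y — holds.
Y must come after D — holds.
A must come after D — holds.
Y has to finish before B starts — holds.
M must be scheduled before D — holds.
Y has to finish before T starts — holds.
Y must come after M — holds.
No two tasks may share a day — holds.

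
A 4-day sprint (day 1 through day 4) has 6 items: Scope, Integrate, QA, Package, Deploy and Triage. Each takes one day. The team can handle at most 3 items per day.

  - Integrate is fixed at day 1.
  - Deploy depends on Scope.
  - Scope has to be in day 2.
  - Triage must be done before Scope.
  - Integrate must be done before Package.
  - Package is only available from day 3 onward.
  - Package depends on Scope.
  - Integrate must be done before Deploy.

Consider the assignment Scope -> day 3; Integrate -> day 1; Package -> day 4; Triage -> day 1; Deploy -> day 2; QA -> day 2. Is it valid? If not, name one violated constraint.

Integrate must be done before Deploy — holds.
The team can handle at most 3 items per day — holds.
Deploy depends on Scope — violated.
Integrate is fixed at day 1 — holds.
Package is only available from day 3 onward — holds.
Scope has to be in day 2 — violated.
Integrate must be done before Package — holds.
Package depends on Scope — holds.
Triage must be done before Scope — holds.

No — it violates: Deploy depends on Scope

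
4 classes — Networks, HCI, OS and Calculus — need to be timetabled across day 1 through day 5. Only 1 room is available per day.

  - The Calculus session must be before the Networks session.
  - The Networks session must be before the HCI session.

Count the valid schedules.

20

Splitting on Networks: it can be day 2 (6), day 3 (8), day 4 (6). Listing each branch's schedules as (HCI, OS, Calculus) by day number:
Networks=day 2: (3,4,1) (3,5,1) (4,3,1) (4,5,1) (5,3,1) (5,4,1) — 6.
Networks=day 3: (4,1,2) (4,2,1) (4,5,1) (4,5,2) (5,1,2) (5,2,1) (5,4,1) (5,4,2) — 8.
Networks=day 4: (5,1,2) (5,1,3) (5,2,1) (5,2,3) (5,3,1) (5,3,2) — 6.
Summing: 6 + 8 + 6 = 20.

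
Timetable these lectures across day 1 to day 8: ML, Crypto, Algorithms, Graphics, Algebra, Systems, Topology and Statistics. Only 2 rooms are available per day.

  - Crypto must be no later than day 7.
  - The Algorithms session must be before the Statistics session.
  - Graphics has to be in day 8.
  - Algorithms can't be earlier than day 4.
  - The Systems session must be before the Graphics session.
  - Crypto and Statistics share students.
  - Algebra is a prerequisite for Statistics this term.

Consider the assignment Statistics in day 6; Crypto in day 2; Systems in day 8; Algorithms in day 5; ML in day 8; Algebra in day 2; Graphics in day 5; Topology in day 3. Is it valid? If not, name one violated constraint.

Algebra is a prerequisite for Statistics this term — holds.
Graphics has to be in day 8 — violated.
The Systems session must be before the Graphics session — violated.
Crypto and Statistics share students — holds.
Crypto must be no later than day 7 — holds.
Only 2 rooms are available per day — holds.
Algorithms can't be earlier than day 4 — holds.
The Algorithms session must be before the Statistics session — holds.

No. The Systems session must be before the Graphics session is not satisfied.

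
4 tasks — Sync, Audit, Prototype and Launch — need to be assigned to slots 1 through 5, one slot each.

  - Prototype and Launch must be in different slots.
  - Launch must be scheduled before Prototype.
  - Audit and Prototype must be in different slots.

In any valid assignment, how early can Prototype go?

Precedence pushes Prototype to at least 2.
Prototype at 2 is achievable: Audit in 1, Prototype in 2, Sync in 1, Launch in 1.

2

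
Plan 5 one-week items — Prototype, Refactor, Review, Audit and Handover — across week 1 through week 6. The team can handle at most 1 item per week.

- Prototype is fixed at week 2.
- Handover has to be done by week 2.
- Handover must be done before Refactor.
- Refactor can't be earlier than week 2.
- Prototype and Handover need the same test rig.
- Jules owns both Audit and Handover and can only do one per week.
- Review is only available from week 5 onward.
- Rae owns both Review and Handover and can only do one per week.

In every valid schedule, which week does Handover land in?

Handover's window is week 1–week 2.
Prototype is fixed at week 2, and Handover can't share a week with Prototype.
So Handover must be week 1.

week 1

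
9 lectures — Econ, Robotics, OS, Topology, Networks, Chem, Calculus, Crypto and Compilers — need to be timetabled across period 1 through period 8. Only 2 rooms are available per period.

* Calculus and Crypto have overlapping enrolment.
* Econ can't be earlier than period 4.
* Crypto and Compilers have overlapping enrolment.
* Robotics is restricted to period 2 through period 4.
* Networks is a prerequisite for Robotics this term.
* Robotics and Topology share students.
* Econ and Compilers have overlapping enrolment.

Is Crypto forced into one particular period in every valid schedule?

No

Crypto can be period 1 (e.g. Chem -> period 3; Compilers -> period 5; Econ -> period 4; Calculus -> period 4; Topology -> period 3; Networks -> period 1; Crypto -> period 1; OS -> period 2; Robotics -> period 2) or period 2 (e.g. Robotics in period 2; Topology in period 3; Econ in period 4; Networks in period 1; Calculus in period 4; Chem in period 3; Crypto in period 2; Compilers in period 5; OS in period 1).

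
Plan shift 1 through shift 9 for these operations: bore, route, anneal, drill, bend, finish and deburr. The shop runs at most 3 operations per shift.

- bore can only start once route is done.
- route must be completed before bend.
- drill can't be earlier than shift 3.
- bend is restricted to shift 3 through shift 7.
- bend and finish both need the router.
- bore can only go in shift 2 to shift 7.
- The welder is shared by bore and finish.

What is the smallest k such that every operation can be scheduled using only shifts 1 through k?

3 shifts

The precedence chain requires at least 2 distinct shifts.
With at most 3 per shift and 7 operations, at least 3 shifts are needed.
drill can't be placed before shift 3, so the schedule must run through at least shift 3.
3 works (last occupied shift: shift 3): for example deburr in shift 2; drill in shift 3; bore in shift 2; finish in shift 1; anneal in shift 1; route in shift 1; bend in shift 3.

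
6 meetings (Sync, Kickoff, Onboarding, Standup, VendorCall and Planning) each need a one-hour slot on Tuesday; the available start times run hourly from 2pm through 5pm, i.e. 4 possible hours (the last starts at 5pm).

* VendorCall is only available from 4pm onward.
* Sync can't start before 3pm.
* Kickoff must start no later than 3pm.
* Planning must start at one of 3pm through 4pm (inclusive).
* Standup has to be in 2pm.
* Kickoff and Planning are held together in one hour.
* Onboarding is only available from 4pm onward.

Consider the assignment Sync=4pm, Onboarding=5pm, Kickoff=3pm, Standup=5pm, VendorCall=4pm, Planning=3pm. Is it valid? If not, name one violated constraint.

Kickoff and Planning are held together in one hour — holds.
Standup has to be in 2pm — violated.
Kickoff must start no later than 3pm — holds.
Sync can't start before 3pm — holds.
Onboarding is only available from 4pm onward — holds.
VendorCall is only available from 4pm onward — holds.
Planning must start at one of 3pm through 4pm (inclusive) — holds.

Invalid. Standup has to be in 2pm.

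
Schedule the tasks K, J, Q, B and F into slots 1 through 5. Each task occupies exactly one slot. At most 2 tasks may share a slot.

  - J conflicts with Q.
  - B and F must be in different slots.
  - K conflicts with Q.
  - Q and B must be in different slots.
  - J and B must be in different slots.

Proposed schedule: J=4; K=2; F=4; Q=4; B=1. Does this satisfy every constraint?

No — it violates: J conflicts with Q

B and F must be in different slots — holds.
At most 2 tasks may share a slot — violated.
Q and B must be in different slots — holds.
J and B must be in different slots — holds.
J conflicts with Q — violated.
K conflicts with Q — holds.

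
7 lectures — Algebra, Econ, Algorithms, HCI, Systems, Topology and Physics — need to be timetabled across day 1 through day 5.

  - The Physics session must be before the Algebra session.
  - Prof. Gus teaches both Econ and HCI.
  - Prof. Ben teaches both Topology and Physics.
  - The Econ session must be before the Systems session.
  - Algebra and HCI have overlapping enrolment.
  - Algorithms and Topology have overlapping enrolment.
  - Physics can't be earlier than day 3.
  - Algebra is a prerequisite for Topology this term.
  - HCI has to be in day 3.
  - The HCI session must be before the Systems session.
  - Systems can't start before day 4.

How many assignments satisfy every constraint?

Splitting on Econ: it can be day 1 (8), day 2 (8), day 4 (4). Listing each branch's schedules as (Algebra, Algorithms, HCI, Systems, Topology, Physics) by day number:
Econ=day 1: (4,1,3,4,5,3) (4,1,3,5,5,3) (4,2,3,4,5,3) (4,2,3,5,5,3) (4,3,3,4,5,3) (4,3,3,5,5,3) (4,4,3,4,5,3) (4,4,3,5,5,3) — 8.
Econ=day 2: (4,1,3,4,5,3) (4,1,3,5,5,3) (4,2,3,4,5,3) (4,2,3,5,5,3) (4,3,3,4,5,3) (4,3,3,5,5,3) (4,4,3,4,5,3) (4,4,3,5,5,3) — 8.
Econ=day 4: (4,1,3,5,5,3) (4,2,3,5,5,3) (4,3,3,5,5,3) (4,4,3,5,5,3) — 4.
Summing: 8 + 8 + 4 = 20.

20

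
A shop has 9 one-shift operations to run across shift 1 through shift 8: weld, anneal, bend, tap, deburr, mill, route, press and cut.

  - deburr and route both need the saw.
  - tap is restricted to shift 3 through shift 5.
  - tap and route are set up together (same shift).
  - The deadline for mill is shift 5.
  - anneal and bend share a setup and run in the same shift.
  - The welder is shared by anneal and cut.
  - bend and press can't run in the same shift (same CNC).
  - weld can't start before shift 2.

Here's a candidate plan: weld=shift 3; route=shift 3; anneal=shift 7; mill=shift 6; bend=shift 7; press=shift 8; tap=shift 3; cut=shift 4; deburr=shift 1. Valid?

tap is restricted to shift 3 through shift 5 — holds.
bend and press can't run in the same shift (same CNC) — holds.
weld can't start before shift 2 — holds.
The welder is shared by anneal and cut — holds.
tap and route are set up together (same shift) — holds.
The deadline for mill is shift 5 — violated.
deburr and route both need the saw — holds.
anneal and bend share a setup and run in the same shift — holds.

Invalid. The deadline for mill is shift 5.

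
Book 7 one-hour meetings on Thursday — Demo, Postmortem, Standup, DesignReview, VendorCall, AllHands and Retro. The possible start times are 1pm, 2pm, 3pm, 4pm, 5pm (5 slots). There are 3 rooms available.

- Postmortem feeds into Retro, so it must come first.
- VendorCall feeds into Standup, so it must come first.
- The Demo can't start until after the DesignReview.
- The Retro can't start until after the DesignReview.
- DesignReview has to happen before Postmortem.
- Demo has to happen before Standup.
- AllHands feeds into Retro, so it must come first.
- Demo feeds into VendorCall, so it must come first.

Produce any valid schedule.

Postmortem=2pm; VendorCall=3pm; Retro=3pm; AllHands=1pm; DesignReview=1pm; Standup=4pm; Demo=2pm

Checking: DesignReview(1pm) before Demo(2pm); VendorCall(3pm) before Standup(4pm); Demo(2pm) before Standup(4pm); Postmortem(2pm) before Retro(3pm); DesignReview(1pm) before Retro(3pm); Demo(2pm) before VendorCall(3pm); AllHands(1pm) before Retro(3pm); DesignReview(1pm) before Postmortem(2pm); max 2 per slot (cap 3).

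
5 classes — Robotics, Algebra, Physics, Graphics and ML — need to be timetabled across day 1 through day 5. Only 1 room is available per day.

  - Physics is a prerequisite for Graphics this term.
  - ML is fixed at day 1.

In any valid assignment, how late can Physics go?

Downstream work caps Physics at day 4.
Physics at day 4 is achievable: Robotics=day 2; Graphics=day 5; Algebra=day 3; ML=day 1; Physics=day 4.

day 4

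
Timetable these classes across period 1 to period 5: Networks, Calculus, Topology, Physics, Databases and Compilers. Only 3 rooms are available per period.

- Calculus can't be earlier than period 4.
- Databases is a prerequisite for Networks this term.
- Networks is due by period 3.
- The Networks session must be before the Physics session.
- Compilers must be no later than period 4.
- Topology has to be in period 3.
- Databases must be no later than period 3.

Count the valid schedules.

56

Splitting on Networks: it can be period 2 (24), period 3 (32). Listing each branch's schedules as (Calculus, Topology, Physics, Databases, Compilers) by period number:
Networks=period 2: (4,3,3,1,1) (4,3,3,1,2) (4,3,3,1,3) (4,3,3,1,4) (4,3,4,1,1) (4,3,4,1,2) (4,3,4,1,3) (4,3,4,1,4) (4,3,5,1,1) (4,3,5,1,2) (4,3,5,1,3) (4,3,5,1,4) (5,3,3,1,1) (5,3,3,1,2) (5,3,3,1,3) (5,3,3,1,4) (5,3,4,1,1) (5,3,4,1,2) (5,3,4,1,3) (5,3,4,1,4) (5,3,5,1,1) (5,3,5,1,2) (5,3,5,1,3) (5,3,5,1,4) — 24.
Networks=period 3: (4,3,4,1,1) (4,3,4,1,2) (4,3,4,1,3) (4,3,4,1,4) (4,3,4,2,1) (4,3,4,2,2) (4,3,4,2,3) (4,3,4,2,4) (4,3,5,1,1) (4,3,5,1,2) (4,3,5,1,3) (4,3,5,1,4) (4,3,5,2,1) (4,3,5,2,2) (4,3,5,2,3) (4,3,5,2,4) (5,3,4,1,1) (5,3,4,1,2) (5,3,4,1,3) (5,3,4,1,4) (5,3,4,2,1) (5,3,4,2,2) (5,3,4,2,3) (5,3,4,2,4) (5,3,5,1,1) (5,3,5,1,2) (5,3,5,1,3) (5,3,5,1,4) (5,3,5,2,1) (5,3,5,2,2) (5,3,5,2,3) (5,3,5,2,4) — 32.
Summing: 24 + 32 = 56.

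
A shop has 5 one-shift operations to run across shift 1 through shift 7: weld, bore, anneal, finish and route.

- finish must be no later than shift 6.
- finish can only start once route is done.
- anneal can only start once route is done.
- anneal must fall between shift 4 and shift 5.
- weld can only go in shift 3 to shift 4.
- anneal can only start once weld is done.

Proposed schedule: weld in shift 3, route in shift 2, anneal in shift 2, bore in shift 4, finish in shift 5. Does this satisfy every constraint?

finish must be no later than shift 6 — holds.
anneal must fall between shift 4 and shift 5 — violated.
anneal can only start once weld is done — violated.
finish can only start once route is done — holds.
anneal can only start once route is done — violated.
weld can only go in shift 3 to shift 4 — holds.

No — it violates: anneal must fall between shift 4 and shift 5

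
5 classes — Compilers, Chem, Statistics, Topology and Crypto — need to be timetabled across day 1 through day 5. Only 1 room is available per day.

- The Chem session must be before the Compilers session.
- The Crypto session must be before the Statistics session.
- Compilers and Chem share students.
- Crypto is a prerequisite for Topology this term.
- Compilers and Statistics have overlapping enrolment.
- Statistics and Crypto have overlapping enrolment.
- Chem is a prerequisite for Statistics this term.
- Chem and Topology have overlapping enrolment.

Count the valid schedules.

Splitting on Compilers: it can be day 2 (2), day 3 (4), day 4 (5), day 5 (5). Listing each branch's schedules as (Chem, Statistics, Topology, Crypto) by day number:
Compilers=day 2: (1,4,5,3) (1,5,4,3) — 2.
Compilers=day 3: (1,4,5,2) (1,5,4,2) (2,4,5,1) (2,5,4,1) — 4.
Compilers=day 4: (1,3,5,2) (1,5,3,2) (2,3,5,1) (2,5,3,1) (3,5,2,1) — 5.
Compilers=day 5: (1,3,4,2) (1,4,3,2) (2,3,4,1) (2,4,3,1) (3,4,2,1) — 5.
Summing: 2 + 4 + 5 + 5 = 16.

16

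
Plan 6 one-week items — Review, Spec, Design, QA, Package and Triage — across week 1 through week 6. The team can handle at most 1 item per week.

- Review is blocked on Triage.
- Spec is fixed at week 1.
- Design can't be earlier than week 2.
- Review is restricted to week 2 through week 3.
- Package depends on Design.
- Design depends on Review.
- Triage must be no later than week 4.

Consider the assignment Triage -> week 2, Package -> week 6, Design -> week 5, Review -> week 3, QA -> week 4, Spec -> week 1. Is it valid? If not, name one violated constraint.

Yes, all constraints hold

Triage must be no later than week 4 — holds.
Spec is fixed at week 1 — holds.
Package depends on Design — holds.
The team can handle at most 1 item per week — holds.
Design can't be earlier than week 2 — holds.
Review is blocked on Triage — holds.
Design depends on Review — holds.
Review is restricted to week 2 through week 3 — holds.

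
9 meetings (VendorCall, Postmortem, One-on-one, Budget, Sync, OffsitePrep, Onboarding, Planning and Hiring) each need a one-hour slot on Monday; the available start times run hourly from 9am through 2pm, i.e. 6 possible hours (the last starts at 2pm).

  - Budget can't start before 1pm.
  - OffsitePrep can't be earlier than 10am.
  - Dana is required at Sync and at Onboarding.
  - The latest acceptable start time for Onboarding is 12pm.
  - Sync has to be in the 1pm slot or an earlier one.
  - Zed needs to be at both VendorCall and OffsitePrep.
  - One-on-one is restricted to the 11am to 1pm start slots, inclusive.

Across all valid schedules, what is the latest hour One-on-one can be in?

One-on-one is available from 11am; One-on-one's own window allows nothing later than 1pm.
One-on-one at 1pm is achievable: OffsitePrep in 10am, Sync in 10am, Onboarding in 9am, Postmortem in 9am, Budget in 1pm, Planning in 9am, Hiring in 9am, One-on-one in 1pm, VendorCall in 9am.

1pm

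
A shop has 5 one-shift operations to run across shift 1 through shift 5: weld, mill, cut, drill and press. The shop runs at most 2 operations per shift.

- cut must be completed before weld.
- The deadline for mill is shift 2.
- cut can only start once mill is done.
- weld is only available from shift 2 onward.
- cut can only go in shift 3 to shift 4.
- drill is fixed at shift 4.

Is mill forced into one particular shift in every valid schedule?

No

mill can be shift 1 (e.g. cut in shift 3, drill in shift 4, press in shift 1, mill in shift 1, weld in shift 4) or shift 2 (e.g. mill in shift 2, drill in shift 4, weld in shift 4, cut in shift 3, press in shift 1).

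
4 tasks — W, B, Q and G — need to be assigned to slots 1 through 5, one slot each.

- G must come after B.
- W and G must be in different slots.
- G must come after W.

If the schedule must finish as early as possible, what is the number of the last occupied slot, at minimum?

2

The precedence chain requires at least 2 distinct slots.
2 works (last occupied slot: 2): for example W in 1, G in 2, Q in 1, B in 1.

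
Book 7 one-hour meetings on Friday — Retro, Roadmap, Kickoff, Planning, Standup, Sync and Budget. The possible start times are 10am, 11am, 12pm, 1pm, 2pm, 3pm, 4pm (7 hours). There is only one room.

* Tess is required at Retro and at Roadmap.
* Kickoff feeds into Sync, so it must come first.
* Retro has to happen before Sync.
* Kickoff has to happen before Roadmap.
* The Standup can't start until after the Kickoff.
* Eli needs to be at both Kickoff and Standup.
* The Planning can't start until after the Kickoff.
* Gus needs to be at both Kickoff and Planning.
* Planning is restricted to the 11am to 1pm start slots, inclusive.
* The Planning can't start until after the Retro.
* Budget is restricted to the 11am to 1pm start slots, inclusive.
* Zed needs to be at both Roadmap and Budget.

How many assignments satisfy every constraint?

Splitting on Retro: it can be 10am (18), 11am (12), 12pm (6). Listing each branch's schedules as (Roadmap, Kickoff, Planning, Standup, Sync, Budget):
Retro=10am: (2pm,11am,12pm,3pm,4pm,1pm) (2pm,11am,12pm,4pm,3pm,1pm) (2pm,11am,1pm,3pm,4pm,12pm) (2pm,11am,1pm,4pm,3pm,12pm) (2pm,12pm,1pm,3pm,4pm,11am) (2pm,12pm,1pm,4pm,3pm,11am) (3pm,11am,12pm,2pm,4pm,1pm) (3pm,11am,12pm,4pm,2pm,1pm) (3pm,11am,1pm,2pm,4pm,12pm) (3pm,11am,1pm,4pm,2pm,12pm) (3pm,12pm,1pm,2pm,4pm,11am) (3pm,12pm,1pm,4pm,2pm,11am) (4pm,11am,12pm,2pm,3pm,1pm) (4pm,11am,12pm,3pm,2pm,1pm) (4pm,11am,1pm,2pm,3pm,12pm) (4pm,11am,1pm,3pm,2pm,12pm) (4pm,12pm,1pm,2pm,3pm,11am) (4pm,12pm,1pm,3pm,2pm,11am) — 18.
Retro=11am: (2pm,10am,12pm,3pm,4pm,1pm) (2pm,10am,12pm,4pm,3pm,1pm) (2pm,10am,1pm,3pm,4pm,12pm) (2pm,10am,1pm,4pm,3pm,12pm) (3pm,10am,12pm,2pm,4pm,1pm) (3pm,10am,12pm,4pm,2pm,1pm) (3pm,10am,1pm,2pm,4pm,12pm) (3pm,10am,1pm,4pm,2pm,12pm) (4pm,10am,12pm,2pm,3pm,1pm) (4pm,10am,12pm,3pm,2pm,1pm) (4pm,10am,1pm,2pm,3pm,12pm) (4pm,10am,1pm,3pm,2pm,12pm) — 12.
Retro=12pm: (2pm,10am,1pm,3pm,4pm,11am) (2pm,10am,1pm,4pm,3pm,11am) (3pm,10am,1pm,2pm,4pm,11am) (3pm,10am,1pm,4pm,2pm,11am) (4pm,10am,1pm,2pm,3pm,11am) (4pm,10am,1pm,3pm,2pm,11am) — 6.
Summing: 18 + 12 + 6 = 36.

36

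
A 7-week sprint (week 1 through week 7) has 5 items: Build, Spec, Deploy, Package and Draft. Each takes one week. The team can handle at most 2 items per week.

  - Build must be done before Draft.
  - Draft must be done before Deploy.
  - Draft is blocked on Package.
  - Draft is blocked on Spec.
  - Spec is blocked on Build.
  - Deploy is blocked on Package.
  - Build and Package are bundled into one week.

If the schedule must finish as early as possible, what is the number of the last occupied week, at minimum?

The precedence chain requires at least 4 distinct weeks.
With at most 2 per week and 5 tasks, at least 3 weeks are needed.
4 works (last occupied week: week 4): for example Spec -> week 2, Package -> week 1, Deploy -> week 4, Draft -> week 3, Build -> week 1.

week 4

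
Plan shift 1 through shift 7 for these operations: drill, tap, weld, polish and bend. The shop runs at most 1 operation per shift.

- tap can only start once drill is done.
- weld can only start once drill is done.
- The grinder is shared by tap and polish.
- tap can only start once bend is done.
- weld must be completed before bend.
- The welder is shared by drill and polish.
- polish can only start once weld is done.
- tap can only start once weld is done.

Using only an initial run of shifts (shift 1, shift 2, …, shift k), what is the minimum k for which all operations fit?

5

The precedence chain requires at least 4 distinct shifts.
With at most 1 per shift and 5 operations, at least 5 shifts are needed.
5 works (last occupied shift: shift 5): for example tap -> shift 4, bend -> shift 3, polish -> shift 5, drill -> shift 1, weld -> shift 2.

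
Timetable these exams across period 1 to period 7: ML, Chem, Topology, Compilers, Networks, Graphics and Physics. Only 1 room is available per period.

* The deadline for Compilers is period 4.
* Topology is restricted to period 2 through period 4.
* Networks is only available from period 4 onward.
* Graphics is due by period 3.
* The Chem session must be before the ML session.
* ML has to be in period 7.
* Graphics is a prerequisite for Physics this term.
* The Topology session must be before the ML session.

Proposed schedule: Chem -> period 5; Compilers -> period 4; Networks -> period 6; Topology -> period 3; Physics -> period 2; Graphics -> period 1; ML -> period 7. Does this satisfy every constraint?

The Chem session must be before the ML session — holds.
Networks is only available from period 4 onward — holds.
ML has to be in period 7 — holds.
Only 1 room is available per period — holds.
The deadline for Compilers is period 4 — holds.
Topology is restricted to period 2 through period 4 — holds.
Graphics is a prerequisite for Physics this term — holds.
The Topology session must be before the ML session — holds.
Graphics is due by period 3 — holds.

Valid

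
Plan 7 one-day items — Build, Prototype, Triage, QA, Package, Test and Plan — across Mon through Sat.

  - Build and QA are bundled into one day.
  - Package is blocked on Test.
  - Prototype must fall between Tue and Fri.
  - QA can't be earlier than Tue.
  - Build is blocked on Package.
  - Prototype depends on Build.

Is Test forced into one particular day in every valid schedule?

No

Test can be Mon (e.g. Triage=Mon, Package=Tue, Prototype=Thu, Build=Wed, Plan=Mon, QA=Wed, Test=Mon) or Tue (e.g. Package=Wed; QA=Thu; Build=Thu; Plan=Mon; Test=Tue; Triage=Mon; Prototype=Fri).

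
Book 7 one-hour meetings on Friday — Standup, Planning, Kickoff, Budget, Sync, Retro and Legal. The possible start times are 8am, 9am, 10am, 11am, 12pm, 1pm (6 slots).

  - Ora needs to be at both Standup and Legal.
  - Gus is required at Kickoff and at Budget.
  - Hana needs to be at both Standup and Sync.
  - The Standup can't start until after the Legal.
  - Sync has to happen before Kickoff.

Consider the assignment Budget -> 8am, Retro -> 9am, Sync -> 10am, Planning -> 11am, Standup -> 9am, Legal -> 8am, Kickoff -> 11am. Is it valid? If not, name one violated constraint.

Sync has to happen before Kickoff — holds.
Ora needs to be at both Standup and Legal — holds.
Gus is required at Kickoff and at Budget — holds.
The Standup can't start until after the Legal — holds.
Hana needs to be at both Standup and Sync — holds.

Yes, all constraints hold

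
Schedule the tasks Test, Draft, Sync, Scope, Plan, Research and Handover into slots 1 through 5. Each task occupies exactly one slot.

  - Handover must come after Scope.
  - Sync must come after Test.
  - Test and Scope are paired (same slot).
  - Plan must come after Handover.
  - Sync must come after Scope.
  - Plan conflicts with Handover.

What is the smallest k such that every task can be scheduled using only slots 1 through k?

The precedence chain requires at least 3 distinct slots.
3 works (last occupied slot: 3): for example Test -> 1; Research -> 1; Scope -> 1; Handover -> 2; Sync -> 2; Draft -> 1; Plan -> 3.

3 slots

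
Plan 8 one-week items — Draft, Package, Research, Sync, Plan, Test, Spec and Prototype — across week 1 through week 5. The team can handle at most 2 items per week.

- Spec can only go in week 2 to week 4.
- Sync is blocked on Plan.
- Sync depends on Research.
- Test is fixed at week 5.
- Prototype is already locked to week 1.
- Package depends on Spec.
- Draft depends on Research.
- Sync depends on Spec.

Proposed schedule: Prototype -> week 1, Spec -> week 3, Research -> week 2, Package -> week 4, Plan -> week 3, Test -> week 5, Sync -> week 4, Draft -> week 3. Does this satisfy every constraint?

Prototype is already locked to week 1 — holds.
Package depends on Spec — holds.
Test is fixed at week 5 — holds.
Sync depends on Research — holds.
Sync is blocked on Plan — holds.
Draft depends on Research — holds.
Sync depends on Spec — holds.
Spec can only go in week 2 to week 4 — holds.
The team can handle at most 2 items per week — violated.

No. The team can handle at most 2 items per week is not satisfied.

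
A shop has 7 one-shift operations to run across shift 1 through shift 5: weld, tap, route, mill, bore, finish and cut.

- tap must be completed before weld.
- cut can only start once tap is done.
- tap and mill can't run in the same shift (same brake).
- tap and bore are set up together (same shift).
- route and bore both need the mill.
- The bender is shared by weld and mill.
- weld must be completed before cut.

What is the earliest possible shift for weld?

Precedence pushes weld to at least shift 2; downstream work caps weld at shift 4.
weld at shift 2 is achievable: finish -> shift 1; weld -> shift 2; tap -> shift 1; route -> shift 2; cut -> shift 3; mill -> shift 3; bore -> shift 1.

shift 2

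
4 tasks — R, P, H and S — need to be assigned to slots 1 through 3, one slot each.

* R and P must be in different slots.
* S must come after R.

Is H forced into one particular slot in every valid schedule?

H can be 1 (e.g. H in 1, S in 2, P in 2, R in 1) or 2 (e.g. P=2, R=1, S=2, H=2).

No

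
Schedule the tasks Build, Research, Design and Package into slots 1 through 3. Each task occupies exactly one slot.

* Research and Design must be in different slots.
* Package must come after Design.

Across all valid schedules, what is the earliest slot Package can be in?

2

Precedence pushes Package to at least 2.
Package at 2 is achievable: Research -> 2; Design -> 1; Build -> 1; Package -> 2.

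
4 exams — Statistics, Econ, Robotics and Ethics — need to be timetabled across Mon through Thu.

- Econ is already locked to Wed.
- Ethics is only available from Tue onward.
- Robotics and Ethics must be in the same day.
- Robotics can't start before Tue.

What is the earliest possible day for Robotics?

Robotics is available from Tue.
Robotics at Tue is achievable: Statistics -> Mon, Econ -> Wed, Ethics -> Tue, Robotics -> Tue.

Tue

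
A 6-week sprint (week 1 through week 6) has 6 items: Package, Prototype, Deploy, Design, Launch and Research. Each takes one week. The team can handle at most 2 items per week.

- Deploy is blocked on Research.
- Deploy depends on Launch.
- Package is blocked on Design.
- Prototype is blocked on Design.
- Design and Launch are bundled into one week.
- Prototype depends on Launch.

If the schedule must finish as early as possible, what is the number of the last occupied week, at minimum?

3

The precedence chain requires at least 2 distinct weeks.
With at most 2 per week and 6 tasks, at least 3 weeks are needed.
3 works (last occupied week: week 3): for example Prototype=week 2, Package=week 3, Launch=week 1, Research=week 2, Design=week 1, Deploy=week 3.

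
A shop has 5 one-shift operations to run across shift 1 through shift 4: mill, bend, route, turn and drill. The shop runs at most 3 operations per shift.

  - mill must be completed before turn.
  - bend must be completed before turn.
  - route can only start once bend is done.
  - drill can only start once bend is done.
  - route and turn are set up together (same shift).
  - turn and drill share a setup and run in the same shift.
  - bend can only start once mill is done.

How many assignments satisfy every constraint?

Enumerating: turn in shift 3; mill in shift 1; bend in shift 2; route in shift 3; drill in shift 3 | mill in shift 1; drill in shift 4; turn in shift 4; bend in shift 2; route in shift 4 | drill in shift 4; bend in shift 3; turn in shift 4; mill in shift 1; route in shift 4 | turn -> shift 4, mill -> shift 2, drill -> shift 4, bend -> shift 3, route -> shift 4.

4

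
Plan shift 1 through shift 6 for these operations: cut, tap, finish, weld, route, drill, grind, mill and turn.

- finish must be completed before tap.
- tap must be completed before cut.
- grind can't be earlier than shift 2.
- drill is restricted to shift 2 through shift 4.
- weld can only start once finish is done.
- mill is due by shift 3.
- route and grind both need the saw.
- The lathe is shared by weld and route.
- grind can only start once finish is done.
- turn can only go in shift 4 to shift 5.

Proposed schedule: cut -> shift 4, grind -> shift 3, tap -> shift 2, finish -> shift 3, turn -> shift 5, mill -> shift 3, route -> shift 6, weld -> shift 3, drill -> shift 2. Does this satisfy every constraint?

finish must be completed before tap — violated.
weld can only start once finish is done — violated.
The lathe is shared by weld and route — holds.
grind can't be earlier than shift 2 — holds.
route and grind both need the saw — holds.
tap must be completed before cut — holds.
mill is due by shift 3 — holds.
drill is restricted to shift 2 through shift 4 — holds.
turn can only go in shift 4 to shift 5 — holds.
grind can only start once finish is done — violated.

Invalid. finish must be completed before tap.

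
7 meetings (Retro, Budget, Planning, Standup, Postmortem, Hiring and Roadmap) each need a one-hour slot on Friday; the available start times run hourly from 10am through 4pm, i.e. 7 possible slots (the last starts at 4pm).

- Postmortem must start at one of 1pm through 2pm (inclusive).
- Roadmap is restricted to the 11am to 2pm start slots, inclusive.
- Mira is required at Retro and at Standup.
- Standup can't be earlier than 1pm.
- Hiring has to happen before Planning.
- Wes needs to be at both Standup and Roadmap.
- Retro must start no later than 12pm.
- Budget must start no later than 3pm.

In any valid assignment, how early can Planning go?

11am

Precedence pushes Planning to at least 11am.
Planning at 11am is achievable: Roadmap -> 11am; Planning -> 11am; Postmortem -> 1pm; Retro -> 10am; Standup -> 1pm; Hiring -> 10am; Budget -> 10am.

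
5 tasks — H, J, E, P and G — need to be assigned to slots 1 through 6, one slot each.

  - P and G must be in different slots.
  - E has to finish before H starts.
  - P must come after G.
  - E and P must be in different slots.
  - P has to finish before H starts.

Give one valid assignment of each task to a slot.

E -> 1, G -> 1, P -> 2, H -> 3, J -> 1

Checking: E(1) before H(3); G(1) before P(2); P(2) before H(3); P(2) != G(1); E(1) != P(2).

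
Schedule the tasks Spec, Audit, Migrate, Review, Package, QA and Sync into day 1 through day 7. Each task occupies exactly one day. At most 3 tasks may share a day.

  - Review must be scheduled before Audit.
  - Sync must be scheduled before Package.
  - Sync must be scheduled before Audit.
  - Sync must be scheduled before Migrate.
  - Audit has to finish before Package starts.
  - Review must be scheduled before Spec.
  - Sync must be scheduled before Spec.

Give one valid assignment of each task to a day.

Review in day 1; Audit in day 2; Spec in day 2; Package in day 3; Migrate in day 2; QA in day 1; Sync in day 1

Checking: Sync(day 1) before Package(day 3); Review(day 1) before Audit(day 2); Sync(day 1) before Audit(day 2); Audit(day 2) before Package(day 3); Review(day 1) before Spec(day 2); Sync(day 1) before Spec(day 2); Sync(day 1) before Migrate(day 2); max 3 per day (cap 3).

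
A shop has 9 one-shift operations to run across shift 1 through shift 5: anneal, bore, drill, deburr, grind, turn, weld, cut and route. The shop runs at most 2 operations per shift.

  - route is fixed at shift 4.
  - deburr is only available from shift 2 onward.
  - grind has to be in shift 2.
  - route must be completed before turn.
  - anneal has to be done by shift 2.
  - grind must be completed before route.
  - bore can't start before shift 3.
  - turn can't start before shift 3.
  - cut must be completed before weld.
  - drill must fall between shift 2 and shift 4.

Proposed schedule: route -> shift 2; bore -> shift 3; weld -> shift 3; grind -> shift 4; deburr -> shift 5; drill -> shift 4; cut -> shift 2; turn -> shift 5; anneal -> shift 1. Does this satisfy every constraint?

Invalid. grind must be completed before route.

grind must be completed before route — violated.
deburr is only available from shift 2 onward — holds.
bore can't start before shift 3 — holds.
grind has to be in shift 2 — violated.
anneal has to be done by shift 2 — holds.
route is fixed at shift 4 — violated.
drill must fall between shift 2 and shift 4 — holds.
route must be completed before turn — holds.
The shop runs at most 2 operations per shift — holds.
cut must be completed before weld — holds.
turn can't start before shift 3 — holds.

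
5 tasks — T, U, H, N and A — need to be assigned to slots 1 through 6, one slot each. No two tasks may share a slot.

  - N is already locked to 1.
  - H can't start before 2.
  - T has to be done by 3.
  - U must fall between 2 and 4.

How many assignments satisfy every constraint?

24

Splitting on T: it can be 2 (12), 3 (12). Listing each branch's schedules as (U, H, N, A):
T=2: (3,4,1,5) (3,4,1,6) (3,5,1,4) (3,5,1,6) (3,6,1,4) (3,6,1,5) (4,3,1,5) (4,3,1,6) (4,5,1,3) (4,5,1,6) (4,6,1,3) (4,6,1,5) — 12.
T=3: (2,4,1,5) (2,4,1,6) (2,5,1,4) (2,5,1,6) (2,6,1,4) (2,6,1,5) (4,2,1,5) (4,2,1,6) (4,5,1,2) (4,5,1,6) (4,6,1,2) (4,6,1,5) — 12.
Summing: 12 + 12 = 24.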